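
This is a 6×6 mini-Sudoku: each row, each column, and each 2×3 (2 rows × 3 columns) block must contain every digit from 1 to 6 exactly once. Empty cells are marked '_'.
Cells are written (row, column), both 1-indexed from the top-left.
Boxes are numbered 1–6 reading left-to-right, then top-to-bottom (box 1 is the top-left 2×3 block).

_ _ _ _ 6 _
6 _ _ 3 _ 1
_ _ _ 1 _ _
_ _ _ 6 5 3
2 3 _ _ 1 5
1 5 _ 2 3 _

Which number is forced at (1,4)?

5

Cell (1,4) itself could take any of {4, 5} by direct elimination.
Consider where 5 can go in column 4.
(5,4) is out (row 5 already has a 5).
So the only cell in column 4 that can hold 5 is (1,4).
Therefore (1,4) = 5.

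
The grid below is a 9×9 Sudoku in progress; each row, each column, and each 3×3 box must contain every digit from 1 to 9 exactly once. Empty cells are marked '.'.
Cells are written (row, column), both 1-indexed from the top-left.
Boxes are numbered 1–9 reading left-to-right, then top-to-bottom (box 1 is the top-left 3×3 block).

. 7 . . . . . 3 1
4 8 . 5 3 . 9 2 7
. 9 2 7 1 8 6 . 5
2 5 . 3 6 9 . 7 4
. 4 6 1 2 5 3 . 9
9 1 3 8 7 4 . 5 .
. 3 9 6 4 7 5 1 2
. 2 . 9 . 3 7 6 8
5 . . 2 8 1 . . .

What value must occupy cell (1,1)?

Row 1 already contains {1, 3, 7}.
Column 1 already contains {2, 4, 5, 9}.
Its 3×3 block (box 1) already contains {2, 4, 7, 8, 9}.
The only value from 1–9 not eliminated is 6, so (1,1) = 6.

6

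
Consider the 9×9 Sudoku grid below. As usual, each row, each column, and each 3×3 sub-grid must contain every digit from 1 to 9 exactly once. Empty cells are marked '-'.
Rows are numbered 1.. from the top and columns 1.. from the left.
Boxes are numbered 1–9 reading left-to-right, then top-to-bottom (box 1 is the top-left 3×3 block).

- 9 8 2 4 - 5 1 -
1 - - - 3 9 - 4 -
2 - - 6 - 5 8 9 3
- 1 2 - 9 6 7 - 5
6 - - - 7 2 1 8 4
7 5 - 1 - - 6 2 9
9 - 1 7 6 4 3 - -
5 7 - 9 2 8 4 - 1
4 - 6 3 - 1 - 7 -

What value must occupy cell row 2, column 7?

2

Row 2 already contains {1, 3, 4, 9}.
Column 7 already contains {1, 3, 4, 5, 6, 7, 8}.
Its 3×3 block (box 3) already contains {1, 3, 4, 5, 8, 9}.
The only value from 1–9 not eliminated is 2, so row 2, column 7 = 2.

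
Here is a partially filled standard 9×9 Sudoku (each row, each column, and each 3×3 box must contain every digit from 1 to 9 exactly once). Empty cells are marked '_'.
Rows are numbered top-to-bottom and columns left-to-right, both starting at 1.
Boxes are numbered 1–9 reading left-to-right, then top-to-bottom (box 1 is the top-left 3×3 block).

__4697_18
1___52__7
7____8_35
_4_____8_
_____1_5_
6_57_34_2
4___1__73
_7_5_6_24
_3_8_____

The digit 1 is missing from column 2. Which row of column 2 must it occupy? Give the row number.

Consider where 1 can go in column 2.
r1c2 is out (row 1 already has a 1).
r2c2 is out (row 2 already has a 1).
r3c2 is out (box 1 already has a 1).
r5c2 is out (row 5 already has a 1).
r7c2 is out (row 7 already has a 1).
So the only cell in column 2 that can hold 1 is r6c2.
That is row 6.

6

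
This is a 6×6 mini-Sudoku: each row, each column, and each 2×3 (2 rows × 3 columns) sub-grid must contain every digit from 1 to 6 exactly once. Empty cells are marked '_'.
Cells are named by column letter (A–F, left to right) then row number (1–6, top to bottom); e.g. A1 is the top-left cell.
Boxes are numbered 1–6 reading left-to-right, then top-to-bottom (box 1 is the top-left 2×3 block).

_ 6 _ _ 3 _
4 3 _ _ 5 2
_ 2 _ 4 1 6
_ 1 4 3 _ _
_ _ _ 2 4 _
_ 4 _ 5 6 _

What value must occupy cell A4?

6

Cell A4 itself could take any of {5, 6} by direct elimination.
Consider where 6 can go in row 4.
E4 is out (column E already has a 6).
F4 is out (column F already has a 6).
So the only cell in row 4 that can hold 6 is A4.
Therefore A4 = 6.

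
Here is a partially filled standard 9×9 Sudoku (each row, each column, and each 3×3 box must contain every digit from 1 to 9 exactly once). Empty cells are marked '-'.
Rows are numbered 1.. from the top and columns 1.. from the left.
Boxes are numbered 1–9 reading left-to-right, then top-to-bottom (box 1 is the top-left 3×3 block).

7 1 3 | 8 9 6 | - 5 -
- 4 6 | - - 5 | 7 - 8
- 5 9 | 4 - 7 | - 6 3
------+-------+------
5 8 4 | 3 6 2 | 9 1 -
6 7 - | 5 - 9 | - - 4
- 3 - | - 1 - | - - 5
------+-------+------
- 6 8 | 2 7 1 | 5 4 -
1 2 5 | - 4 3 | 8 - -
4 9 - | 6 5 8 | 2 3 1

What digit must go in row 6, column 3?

Row 6 already contains {1, 3, 5}.
Column 3 already contains {3, 4, 5, 6, 8, 9}.
Its 3×3 block (box 4) already contains {3, 4, 5, 6, 7, 8}.
The only value from 1–9 not eliminated is 2, so row 6, column 3 = 2.

2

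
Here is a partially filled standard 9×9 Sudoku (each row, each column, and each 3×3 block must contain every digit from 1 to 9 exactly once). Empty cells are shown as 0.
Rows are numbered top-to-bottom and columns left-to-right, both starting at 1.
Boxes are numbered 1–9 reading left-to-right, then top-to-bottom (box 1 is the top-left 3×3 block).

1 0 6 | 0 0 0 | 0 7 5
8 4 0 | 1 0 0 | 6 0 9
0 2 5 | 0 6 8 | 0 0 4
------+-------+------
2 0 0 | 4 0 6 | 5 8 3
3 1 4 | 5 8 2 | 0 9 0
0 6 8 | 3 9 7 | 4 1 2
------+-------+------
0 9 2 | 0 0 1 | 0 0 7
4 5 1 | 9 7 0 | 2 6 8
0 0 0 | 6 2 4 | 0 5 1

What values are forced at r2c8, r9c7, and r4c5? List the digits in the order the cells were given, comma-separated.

2,9,1

For r2c8:
  Consider where 2 can go in box 3.
  r1c7 is out (column 7 already has a 2).
  r3c7 is out (row 3 already has a 2).
  r3c8 is out (row 3 already has a 2).
  So the only cell in box 3 that can hold 2 is r2c8.
  So r2c8 = 2.
For r9c7:
  Consider where 9 can go in box 9.
  r7c7 is out (row 7 already has a 9).
  r7c8 is out (row 7 already has a 9).
  So the only cell in box 9 that can hold 9 is r9c7.
  So r9c7 = 9.
For r4c5:
  Row 4 already contains {2, 3, 4, 5, 6, 8}.
  Column 5 already contains {2, 6, 7, 8, 9}.
  Its 3×3 block (box 5) already contains {2, 3, 4, 5, 6, 7, 8, 9}.
  The only value from 1–9 not eliminated is 1, so r4c5 = 1.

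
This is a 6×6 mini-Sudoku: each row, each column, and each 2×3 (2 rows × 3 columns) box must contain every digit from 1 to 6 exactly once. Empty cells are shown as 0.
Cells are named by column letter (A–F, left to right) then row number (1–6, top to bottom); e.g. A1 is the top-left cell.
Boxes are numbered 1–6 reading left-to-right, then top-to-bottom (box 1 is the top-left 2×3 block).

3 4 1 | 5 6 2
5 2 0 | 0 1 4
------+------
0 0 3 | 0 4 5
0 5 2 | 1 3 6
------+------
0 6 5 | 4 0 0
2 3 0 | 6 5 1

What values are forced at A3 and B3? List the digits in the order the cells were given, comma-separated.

6,1

For A3:
  Consider where 6 can go in box 3.
  B3 is out (column B already has a 6).
  A4 is out (row 4 already has a 6).
  So the only cell in box 3 that can hold 6 is A3.
  So A3 = 6.
For B3:
  Row 3 already contains {3, 4, 5}.
  Column B already contains {2, 3, 4, 5, 6}.
  Its 2×3 block (box 3) already contains {2, 3, 5}.
  The only value from 1–6 not eliminated is 1, so B3 = 1.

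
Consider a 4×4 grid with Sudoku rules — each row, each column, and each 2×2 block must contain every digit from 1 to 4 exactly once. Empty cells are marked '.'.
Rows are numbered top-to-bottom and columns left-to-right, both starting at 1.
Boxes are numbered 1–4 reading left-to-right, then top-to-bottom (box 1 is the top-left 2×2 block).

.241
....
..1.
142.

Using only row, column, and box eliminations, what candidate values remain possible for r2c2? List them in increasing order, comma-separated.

1,3

Row 2 already contains {}.
Column 2 already contains {2, 4}.
Its 2×2 block (box 1) already contains {2}.
Removing those from 1–4 leaves {1, 3} as the candidates for r2c2.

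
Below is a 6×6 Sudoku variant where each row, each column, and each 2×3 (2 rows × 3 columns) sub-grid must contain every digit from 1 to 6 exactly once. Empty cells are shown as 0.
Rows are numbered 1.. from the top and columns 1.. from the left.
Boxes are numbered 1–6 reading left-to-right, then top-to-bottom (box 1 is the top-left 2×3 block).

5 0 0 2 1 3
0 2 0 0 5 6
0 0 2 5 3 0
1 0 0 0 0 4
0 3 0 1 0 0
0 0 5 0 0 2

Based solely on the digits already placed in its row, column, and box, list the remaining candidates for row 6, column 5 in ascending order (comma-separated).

Row 6 already contains {2, 5}.
Column 5 already contains {1, 3, 5}.
Its 2×3 block (box 6) already contains {1, 2}.
Removing those from 1–6 leaves {4, 6} as the candidates for row 6, column 5.

4,6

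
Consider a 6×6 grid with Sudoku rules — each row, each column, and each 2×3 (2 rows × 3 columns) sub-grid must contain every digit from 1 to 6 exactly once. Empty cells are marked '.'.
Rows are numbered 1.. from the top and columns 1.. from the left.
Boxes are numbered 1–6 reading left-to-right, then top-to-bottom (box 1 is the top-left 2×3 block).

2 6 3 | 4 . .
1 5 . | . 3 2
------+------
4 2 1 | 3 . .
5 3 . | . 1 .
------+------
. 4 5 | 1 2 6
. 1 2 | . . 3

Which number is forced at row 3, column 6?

Row 3 already contains {1, 2, 3, 4}.
Column 6 already contains {2, 3, 6}.
Its 2×3 block (box 4) already contains {1, 3}.
The only value from 1–6 not eliminated is 5, so row 3, column 6 = 5.

5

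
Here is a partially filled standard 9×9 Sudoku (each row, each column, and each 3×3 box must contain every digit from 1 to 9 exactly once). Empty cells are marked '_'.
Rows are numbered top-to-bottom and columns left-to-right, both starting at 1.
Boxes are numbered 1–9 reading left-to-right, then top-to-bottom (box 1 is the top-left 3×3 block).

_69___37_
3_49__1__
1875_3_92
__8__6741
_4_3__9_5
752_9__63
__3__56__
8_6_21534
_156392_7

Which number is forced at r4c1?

Row 4 already contains {1, 4, 6, 7, 8}.
Column 1 already contains {1, 3, 7, 8}.
Its 3×3 block (box 4) already contains {2, 4, 5, 7, 8}.
The only value from 1–9 not eliminated is 9, so r4c1 = 9.

9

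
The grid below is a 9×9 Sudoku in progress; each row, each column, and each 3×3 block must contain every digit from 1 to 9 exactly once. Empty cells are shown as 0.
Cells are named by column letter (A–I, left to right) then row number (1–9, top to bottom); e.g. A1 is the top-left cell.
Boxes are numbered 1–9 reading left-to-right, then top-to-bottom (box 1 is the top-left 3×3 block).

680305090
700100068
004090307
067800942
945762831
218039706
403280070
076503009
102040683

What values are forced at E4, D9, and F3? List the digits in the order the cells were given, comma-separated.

For E4:
  Consider where 5 can go in column E.
  E1 is out (row 1 already has a 5).
  E2 is out (box 2 already has a 5).
  E8 is out (row 8 already has a 5).
  So the only cell in column E that can hold 5 is E4.
  So E4 = 5.
For D9:
  Row 9 already contains {1, 2, 3, 4, 6, 8}.
  Column D already contains {1, 2, 3, 5, 7, 8}.
  Its 3×3 block (box 8) already contains {2, 3, 4, 5, 8}.
  The only value from 1–9 not eliminated is 9, so D9 = 9.
For F3:
  Consider where 8 can go in row 3.
  A3 is out (box 1 already has a 8).
  B3 is out (column B already has a 8).
  D3 is out (column D already has a 8).
  H3 is out (column H already has a 8).
  So the only cell in row 3 that can hold 8 is F3.
  So F3 = 8.

5,9,8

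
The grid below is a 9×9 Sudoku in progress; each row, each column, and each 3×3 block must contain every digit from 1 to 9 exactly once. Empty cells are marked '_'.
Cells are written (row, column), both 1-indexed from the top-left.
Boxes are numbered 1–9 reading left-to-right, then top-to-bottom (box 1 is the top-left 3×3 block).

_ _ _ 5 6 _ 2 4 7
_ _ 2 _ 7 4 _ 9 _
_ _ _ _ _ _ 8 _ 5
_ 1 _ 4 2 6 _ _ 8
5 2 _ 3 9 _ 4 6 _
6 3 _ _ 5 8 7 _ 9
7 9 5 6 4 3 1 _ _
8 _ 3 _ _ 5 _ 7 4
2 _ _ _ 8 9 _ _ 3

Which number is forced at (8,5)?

Row 8 already contains {3, 4, 5, 7, 8}.
Column 5 already contains {2, 4, 5, 6, 7, 8, 9}.
Its 3×3 block (box 8) already contains {3, 4, 5, 6, 8, 9}.
The only value from 1–9 not eliminated is 1, so (8,5) = 1.

1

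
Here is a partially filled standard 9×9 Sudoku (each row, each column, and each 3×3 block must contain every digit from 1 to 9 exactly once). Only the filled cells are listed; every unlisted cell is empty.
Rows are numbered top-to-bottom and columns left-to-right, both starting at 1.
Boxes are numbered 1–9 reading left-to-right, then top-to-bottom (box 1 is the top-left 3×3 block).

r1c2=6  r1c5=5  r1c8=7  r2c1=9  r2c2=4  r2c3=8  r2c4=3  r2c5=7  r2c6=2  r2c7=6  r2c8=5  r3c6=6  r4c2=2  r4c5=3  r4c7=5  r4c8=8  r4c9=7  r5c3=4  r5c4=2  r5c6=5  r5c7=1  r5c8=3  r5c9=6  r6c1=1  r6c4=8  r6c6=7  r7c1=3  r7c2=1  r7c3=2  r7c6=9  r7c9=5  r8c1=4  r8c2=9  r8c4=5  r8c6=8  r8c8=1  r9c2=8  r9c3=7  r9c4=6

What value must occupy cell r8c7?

7

Cell r8c7 itself could take any of {2, 3, 7} by direct elimination.
Consider where 7 can go in row 8.
r8c3 is out (column 3 already has a 7).
r8c5 is out (column 5 already has a 7).
r8c9 is out (column 9 already has a 7).
So the only cell in row 8 that can hold 7 is r8c7.
Therefore r8c7 = 7.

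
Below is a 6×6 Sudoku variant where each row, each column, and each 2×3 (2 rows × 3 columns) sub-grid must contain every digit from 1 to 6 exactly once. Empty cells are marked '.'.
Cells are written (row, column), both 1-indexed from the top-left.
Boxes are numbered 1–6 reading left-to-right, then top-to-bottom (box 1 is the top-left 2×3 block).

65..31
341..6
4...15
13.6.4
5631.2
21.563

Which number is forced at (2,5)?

Cell (2,5) itself could take any of {2, 5} by direct elimination.
Consider where 5 can go in row 2.
(2,4) is out (column 4 already has a 5).
So the only cell in row 2 that can hold 5 is (2,5).
Therefore (2,5) = 5.

5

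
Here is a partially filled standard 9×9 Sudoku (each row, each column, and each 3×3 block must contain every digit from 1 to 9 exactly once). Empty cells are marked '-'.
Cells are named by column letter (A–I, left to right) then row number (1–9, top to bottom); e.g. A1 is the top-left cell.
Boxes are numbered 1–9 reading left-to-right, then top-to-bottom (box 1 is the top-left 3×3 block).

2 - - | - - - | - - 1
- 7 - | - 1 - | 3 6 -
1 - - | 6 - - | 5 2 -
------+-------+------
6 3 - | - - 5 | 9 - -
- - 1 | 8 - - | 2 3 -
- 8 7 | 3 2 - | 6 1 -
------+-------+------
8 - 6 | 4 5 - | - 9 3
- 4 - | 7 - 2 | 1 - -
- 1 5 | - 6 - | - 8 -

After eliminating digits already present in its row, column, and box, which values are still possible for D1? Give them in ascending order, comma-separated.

Row 1 already contains {1, 2}.
Column D already contains {3, 4, 6, 7, 8}.
Its 3×3 block (box 2) already contains {1, 6}.
Removing those from 1–9 leaves {5, 9} as the candidates for D1.

5,9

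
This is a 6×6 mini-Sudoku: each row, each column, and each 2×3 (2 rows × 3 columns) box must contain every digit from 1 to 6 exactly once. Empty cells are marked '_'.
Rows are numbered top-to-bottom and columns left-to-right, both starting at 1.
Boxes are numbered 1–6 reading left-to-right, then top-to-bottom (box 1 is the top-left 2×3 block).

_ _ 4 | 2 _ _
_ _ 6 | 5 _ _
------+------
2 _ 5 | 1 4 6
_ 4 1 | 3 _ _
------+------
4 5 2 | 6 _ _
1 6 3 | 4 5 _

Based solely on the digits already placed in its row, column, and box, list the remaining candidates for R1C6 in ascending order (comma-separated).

Row 1 already contains {2, 4}.
Column 6 already contains {6}.
Its 2×3 block (box 2) already contains {2, 5}.
Removing those from 1–6 leaves {1, 3} as the candidates for R1C6.

1,3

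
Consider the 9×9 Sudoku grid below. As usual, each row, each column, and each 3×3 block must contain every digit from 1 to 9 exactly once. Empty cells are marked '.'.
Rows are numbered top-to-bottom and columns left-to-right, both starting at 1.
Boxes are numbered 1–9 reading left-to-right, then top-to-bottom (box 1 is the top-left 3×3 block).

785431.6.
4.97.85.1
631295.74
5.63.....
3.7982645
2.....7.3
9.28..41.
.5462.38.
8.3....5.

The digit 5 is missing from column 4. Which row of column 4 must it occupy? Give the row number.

6

Consider where 5 can go in column 4.
R9C4 is out (row 9 already has a 5).
So the only cell in column 4 that can hold 5 is R6C4.
That is row 6.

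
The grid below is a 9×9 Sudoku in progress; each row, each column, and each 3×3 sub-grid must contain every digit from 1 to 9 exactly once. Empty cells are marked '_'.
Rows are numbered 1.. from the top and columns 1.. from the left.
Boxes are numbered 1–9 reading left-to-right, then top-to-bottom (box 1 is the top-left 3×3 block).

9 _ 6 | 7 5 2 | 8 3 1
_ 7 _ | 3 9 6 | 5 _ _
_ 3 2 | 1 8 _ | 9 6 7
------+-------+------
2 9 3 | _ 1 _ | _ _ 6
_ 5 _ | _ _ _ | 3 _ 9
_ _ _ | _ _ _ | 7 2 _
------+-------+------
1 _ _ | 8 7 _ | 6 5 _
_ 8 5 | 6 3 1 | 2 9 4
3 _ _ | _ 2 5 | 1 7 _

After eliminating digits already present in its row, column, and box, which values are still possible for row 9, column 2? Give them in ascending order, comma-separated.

Row 9 already contains {1, 2, 3, 5, 7}.
Column 2 already contains {3, 5, 7, 8, 9}.
Its 3×3 block (box 7) already contains {1, 3, 5, 8}.
Removing those from 1–9 leaves {4, 6} as the candidates for row 9, column 2.

4,6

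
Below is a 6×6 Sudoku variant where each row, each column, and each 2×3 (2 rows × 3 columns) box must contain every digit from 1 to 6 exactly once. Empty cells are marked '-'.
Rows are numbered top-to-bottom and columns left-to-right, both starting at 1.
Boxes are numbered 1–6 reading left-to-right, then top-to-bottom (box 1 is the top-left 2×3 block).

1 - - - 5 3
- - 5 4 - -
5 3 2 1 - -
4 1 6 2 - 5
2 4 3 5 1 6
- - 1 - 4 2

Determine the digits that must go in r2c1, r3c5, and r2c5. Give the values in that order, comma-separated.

For r2c1:
  Consider where 3 can go in box 1.
  r1c2 is out (row 1 already has a 3).
  r1c3 is out (row 1 already has a 3).
  r2c2 is out (column 2 already has a 3).
  So the only cell in box 1 that can hold 3 is r2c1.
  So r2c1 = 3.
For r3c5:
  Row 3 already contains {1, 2, 3, 5}.
  Column 5 already contains {1, 4, 5}.
  Its 2×3 block (box 4) already contains {1, 2, 5}.
  The only value from 1–6 not eliminated is 6, so r3c5 = 6.
For r2c5:
  Consider where 2 can go in box 2.
  r1c4 is out (column 4 already has a 2).
  r2c6 is out (column 6 already has a 2).
  So the only cell in box 2 that can hold 2 is r2c5.
  So r2c5 = 2.

3,6,2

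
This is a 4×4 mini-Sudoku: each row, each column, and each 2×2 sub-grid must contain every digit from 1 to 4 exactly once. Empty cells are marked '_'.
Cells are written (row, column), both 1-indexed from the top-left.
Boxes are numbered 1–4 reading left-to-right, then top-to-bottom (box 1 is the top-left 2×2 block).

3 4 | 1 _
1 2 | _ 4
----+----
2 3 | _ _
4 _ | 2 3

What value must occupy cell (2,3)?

Row 2 already contains {1, 2, 4}.
Column 3 already contains {1, 2}.
Its 2×2 block (box 2) already contains {1, 4}.
The only value from 1–4 not eliminated is 3, so (2,3) = 3.

3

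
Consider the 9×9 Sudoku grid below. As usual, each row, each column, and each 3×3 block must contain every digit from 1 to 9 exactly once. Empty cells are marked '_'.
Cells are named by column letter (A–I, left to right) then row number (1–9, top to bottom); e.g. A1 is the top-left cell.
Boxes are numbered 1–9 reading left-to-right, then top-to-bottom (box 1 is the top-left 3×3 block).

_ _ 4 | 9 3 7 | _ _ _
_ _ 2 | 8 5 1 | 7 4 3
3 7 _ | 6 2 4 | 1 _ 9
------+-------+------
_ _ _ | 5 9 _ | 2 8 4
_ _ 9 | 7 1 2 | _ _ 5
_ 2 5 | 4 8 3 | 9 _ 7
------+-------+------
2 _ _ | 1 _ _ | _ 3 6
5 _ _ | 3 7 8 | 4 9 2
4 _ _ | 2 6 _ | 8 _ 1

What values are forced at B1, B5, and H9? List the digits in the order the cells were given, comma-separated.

For B1:
  Consider where 5 can go in column B.
  B2 is out (row 2 already has a 5). B4 is out (row 4 already has a 5). B5 is out (row 5 already has a 5). B7 is out (box 7 already has a 5). The remaining empty cells in column B are similarly blocked.
  So the only cell in column B that can hold 5 is B1.
  So B1 = 5.
For B5:
  Consider where 4 can go in column B.
  B1 is out (row 1 already has a 4). B2 is out (row 2 already has a 4). B4 is out (row 4 already has a 4). B7 is out (box 7 already has a 4). The remaining empty cells in column B are similarly blocked.
  So the only cell in column B that can hold 4 is B5.
  So B5 = 4.
For H9:
  Consider where 7 can go in box 9.
  G7 is out (column G already has a 7).
  So the only cell in box 9 that can hold 7 is H9.
  So H9 = 7.

5,4,7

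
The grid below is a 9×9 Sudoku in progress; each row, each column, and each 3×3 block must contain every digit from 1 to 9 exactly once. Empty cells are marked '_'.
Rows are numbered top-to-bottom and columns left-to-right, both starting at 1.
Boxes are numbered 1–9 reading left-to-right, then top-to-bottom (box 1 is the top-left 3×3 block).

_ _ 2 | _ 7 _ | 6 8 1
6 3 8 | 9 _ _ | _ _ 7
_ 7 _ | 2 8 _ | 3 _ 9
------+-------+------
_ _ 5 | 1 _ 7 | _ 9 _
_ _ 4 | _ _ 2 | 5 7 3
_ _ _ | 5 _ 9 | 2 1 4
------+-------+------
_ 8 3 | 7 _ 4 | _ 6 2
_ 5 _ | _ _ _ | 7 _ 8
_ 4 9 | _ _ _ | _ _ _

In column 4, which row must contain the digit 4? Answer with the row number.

Consider where 4 can go in column 4.
r5c4 is out (row 5 already has a 4).
r8c4 is out (box 8 already has a 4).
r9c4 is out (row 9 already has a 4).
So the only cell in column 4 that can hold 4 is r1c4.
That is row 1.

1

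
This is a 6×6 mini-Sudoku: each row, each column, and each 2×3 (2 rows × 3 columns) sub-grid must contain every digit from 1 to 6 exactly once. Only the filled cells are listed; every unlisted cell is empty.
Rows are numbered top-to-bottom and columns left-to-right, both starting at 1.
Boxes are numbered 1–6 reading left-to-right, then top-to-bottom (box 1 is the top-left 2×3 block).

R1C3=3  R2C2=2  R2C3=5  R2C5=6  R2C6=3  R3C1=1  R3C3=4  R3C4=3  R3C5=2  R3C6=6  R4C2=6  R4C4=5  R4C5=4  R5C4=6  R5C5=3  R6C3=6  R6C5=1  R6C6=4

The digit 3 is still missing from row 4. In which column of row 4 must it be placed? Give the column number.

Consider where 3 can go in row 4.
R4C3 is out (column 3 already has a 3).
R4C6 is out (column 6 already has a 3).
So the only cell in row 4 that can hold 3 is R4C1.
That is column 1.

1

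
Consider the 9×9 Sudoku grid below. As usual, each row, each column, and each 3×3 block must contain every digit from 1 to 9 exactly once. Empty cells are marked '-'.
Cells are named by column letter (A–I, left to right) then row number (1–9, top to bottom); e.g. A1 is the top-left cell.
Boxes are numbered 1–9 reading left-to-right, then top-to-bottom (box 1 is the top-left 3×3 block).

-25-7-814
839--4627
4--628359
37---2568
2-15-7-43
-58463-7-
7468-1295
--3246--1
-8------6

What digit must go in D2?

1

Row 2 already contains {2, 3, 4, 6, 7, 8, 9}.
Column D already contains {2, 4, 5, 6, 8}.
Its 3×3 block (box 2) already contains {2, 4, 6, 7, 8}.
The only value from 1–9 not eliminated is 1, so D2 = 1.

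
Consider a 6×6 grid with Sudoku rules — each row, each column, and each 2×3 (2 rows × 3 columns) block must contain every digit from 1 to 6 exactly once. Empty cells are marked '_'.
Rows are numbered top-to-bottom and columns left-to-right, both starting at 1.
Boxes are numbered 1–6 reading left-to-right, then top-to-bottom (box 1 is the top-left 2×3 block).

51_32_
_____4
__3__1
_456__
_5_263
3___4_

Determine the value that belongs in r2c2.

3

Cell r2c2 itself could take any of {2, 3, 6} by direct elimination.
Consider where 3 can go in column 2.
r3c2 is out (row 3 already has a 3).
r6c2 is out (row 6 already has a 3).
So the only cell in column 2 that can hold 3 is r2c2.
Therefore r2c2 = 3.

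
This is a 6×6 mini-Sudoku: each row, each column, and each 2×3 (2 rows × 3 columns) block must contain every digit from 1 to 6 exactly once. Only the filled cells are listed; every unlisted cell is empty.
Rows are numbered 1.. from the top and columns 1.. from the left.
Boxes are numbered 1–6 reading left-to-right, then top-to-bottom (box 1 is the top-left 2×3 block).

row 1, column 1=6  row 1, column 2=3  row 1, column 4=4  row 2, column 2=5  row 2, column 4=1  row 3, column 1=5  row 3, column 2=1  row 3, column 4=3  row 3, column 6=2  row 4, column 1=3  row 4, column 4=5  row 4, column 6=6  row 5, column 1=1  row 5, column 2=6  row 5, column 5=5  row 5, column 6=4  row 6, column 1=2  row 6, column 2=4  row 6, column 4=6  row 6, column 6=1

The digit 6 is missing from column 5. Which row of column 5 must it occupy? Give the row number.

2

Consider where 6 can go in column 5.
row 1, column 5 is out (row 1 already has a 6).
row 3, column 5 is out (box 4 already has a 6).
row 4, column 5 is out (row 4 already has a 6).
row 6, column 5 is out (row 6 already has a 6).
So the only cell in column 5 that can hold 6 is row 2, column 5.
That is row 2.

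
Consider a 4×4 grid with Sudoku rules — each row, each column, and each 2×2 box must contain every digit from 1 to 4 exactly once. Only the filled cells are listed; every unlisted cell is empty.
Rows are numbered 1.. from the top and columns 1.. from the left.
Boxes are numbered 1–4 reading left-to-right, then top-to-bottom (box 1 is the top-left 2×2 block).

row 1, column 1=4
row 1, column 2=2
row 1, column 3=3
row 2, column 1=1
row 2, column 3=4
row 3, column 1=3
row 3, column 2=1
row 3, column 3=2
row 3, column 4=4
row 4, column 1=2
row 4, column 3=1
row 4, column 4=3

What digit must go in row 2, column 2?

3

Row 2 already contains {1, 4}.
Column 2 already contains {1, 2}.
Its 2×2 block (box 1) already contains {1, 2, 4}.
The only value from 1–4 not eliminated is 3, so row 2, column 2 = 3.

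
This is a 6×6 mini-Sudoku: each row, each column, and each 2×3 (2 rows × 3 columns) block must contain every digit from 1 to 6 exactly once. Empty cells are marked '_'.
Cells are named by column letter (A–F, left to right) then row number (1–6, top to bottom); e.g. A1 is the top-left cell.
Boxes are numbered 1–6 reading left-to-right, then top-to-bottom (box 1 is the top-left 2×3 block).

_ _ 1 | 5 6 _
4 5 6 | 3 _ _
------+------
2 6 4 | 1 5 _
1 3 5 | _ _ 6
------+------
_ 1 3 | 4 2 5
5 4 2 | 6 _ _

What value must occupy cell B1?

2

Row 1 already contains {1, 5, 6}.
Column B already contains {1, 3, 4, 5, 6}.
Its 2×3 block (box 1) already contains {1, 4, 5, 6}.
The only value from 1–6 not eliminated is 2, so B1 = 2.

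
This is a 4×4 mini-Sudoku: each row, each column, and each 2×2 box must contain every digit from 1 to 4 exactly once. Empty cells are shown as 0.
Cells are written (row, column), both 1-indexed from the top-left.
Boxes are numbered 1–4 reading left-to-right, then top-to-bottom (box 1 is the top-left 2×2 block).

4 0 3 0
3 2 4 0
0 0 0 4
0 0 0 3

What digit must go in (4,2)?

4

Cell (4,2) itself could take any of {1, 4} by direct elimination.
Consider where 4 can go in box 3.
(3,1) is out (row 3 already has a 4).
(3,2) is out (row 3 already has a 4).
(4,1) is out (column 1 already has a 4).
So the only cell in box 3 that can hold 4 is (4,2).
Therefore (4,2) = 4.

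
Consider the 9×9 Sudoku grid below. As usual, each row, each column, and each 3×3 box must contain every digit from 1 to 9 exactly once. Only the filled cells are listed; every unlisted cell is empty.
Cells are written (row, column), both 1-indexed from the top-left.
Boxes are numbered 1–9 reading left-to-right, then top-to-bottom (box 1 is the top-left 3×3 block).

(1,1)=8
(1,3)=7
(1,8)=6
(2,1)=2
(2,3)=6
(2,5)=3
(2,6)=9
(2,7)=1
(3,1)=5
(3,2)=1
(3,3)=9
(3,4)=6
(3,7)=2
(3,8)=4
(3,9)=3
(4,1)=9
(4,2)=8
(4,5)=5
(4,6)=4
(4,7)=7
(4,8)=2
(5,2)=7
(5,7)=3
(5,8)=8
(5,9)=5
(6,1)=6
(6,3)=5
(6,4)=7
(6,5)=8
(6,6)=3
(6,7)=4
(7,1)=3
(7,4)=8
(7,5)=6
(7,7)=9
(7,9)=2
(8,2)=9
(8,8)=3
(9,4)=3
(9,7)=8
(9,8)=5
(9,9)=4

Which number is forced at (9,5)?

Cell (9,5) itself could take any of {1, 2, 7, 9} by direct elimination.
Consider where 9 can go in row 9.
(9,1) is out (column 1 already has a 9).
(9,2) is out (column 2 already has a 9).
(9,3) is out (column 3 already has a 9).
(9,6) is out (column 6 already has a 9).
So the only cell in row 9 that can hold 9 is (9,5).
Therefore (9,5) = 9.

9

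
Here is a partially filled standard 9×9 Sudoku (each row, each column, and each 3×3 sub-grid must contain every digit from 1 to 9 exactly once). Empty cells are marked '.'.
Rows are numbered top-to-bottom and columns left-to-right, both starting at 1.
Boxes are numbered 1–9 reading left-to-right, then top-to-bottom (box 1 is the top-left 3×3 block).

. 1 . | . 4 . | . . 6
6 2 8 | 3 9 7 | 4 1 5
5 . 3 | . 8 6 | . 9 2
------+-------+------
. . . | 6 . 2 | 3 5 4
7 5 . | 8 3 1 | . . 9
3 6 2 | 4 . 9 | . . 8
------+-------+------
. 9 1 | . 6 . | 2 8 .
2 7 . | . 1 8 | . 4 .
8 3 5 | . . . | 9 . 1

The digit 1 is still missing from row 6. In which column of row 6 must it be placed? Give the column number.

7

Consider where 1 can go in row 6.
r6c5 is out (column 5 already has a 1).
r6c8 is out (column 8 already has a 1).
So the only cell in row 6 that can hold 1 is r6c7.
That is column 7.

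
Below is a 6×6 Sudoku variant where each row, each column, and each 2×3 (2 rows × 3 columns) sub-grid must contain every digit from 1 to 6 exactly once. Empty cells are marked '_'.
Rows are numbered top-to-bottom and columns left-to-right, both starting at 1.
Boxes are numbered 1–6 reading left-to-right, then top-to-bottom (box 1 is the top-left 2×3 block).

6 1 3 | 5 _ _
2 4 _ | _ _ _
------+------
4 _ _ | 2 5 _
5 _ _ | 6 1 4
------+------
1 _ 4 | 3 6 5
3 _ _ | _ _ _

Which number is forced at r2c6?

Cell r2c6 itself could take any of {1, 3, 6} by direct elimination.
Consider where 6 can go in row 2.
r2c3 is out (box 1 already has a 6).
r2c4 is out (column 4 already has a 6).
r2c5 is out (column 5 already has a 6).
So the only cell in row 2 that can hold 6 is r2c6.
Therefore r2c6 = 6.

6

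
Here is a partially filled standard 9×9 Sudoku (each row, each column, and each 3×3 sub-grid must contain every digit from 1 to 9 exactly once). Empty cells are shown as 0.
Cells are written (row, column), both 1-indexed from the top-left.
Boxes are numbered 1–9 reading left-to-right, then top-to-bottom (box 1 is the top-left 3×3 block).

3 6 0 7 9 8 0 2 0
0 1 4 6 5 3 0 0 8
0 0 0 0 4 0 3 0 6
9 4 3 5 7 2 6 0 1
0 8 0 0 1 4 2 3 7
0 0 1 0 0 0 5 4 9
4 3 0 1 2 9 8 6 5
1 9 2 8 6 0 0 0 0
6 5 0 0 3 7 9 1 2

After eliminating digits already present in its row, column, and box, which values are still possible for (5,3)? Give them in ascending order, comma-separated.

5,6

Row 5 already contains {1, 2, 3, 4, 7, 8}.
Column 3 already contains {1, 2, 3, 4}.
Its 3×3 block (box 4) already contains {1, 3, 4, 8, 9}.
Removing those from 1–9 leaves {5, 6} as the candidates for (5,3).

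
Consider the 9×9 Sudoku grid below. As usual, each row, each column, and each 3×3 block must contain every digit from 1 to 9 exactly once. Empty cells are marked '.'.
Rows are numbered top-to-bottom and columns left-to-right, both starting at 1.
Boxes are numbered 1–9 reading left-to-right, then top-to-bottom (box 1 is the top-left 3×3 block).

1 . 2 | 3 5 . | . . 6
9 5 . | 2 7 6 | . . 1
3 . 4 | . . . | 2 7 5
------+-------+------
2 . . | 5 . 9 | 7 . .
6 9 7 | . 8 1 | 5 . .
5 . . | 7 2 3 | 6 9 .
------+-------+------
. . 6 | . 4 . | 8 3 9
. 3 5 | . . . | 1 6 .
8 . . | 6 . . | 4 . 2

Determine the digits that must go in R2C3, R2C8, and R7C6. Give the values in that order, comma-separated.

8,4,5

For R2C3:
  Row 2 already contains {1, 2, 5, 6, 7, 9}.
  Column 3 already contains {2, 4, 5, 6, 7}.
  Its 3×3 block (box 1) already contains {1, 2, 3, 4, 5, 9}.
  The only value from 1–9 not eliminated is 8, so R2C3 = 8.
For R2C8:
  Consider where 4 can go in row 2.
  R2C3 is out (column 3 already has a 4).
  R2C7 is out (column 7 already has a 4).
  So the only cell in row 2 that can hold 4 is R2C8.
  So R2C8 = 4.
For R7C6:
  Consider where 5 can go in row 7.
  R7C1 is out (column 1 already has a 5).
  R7C2 is out (column 2 already has a 5).
  R7C4 is out (column 4 already has a 5).
  So the only cell in row 7 that can hold 5 is R7C6.
  So R7C6 = 5.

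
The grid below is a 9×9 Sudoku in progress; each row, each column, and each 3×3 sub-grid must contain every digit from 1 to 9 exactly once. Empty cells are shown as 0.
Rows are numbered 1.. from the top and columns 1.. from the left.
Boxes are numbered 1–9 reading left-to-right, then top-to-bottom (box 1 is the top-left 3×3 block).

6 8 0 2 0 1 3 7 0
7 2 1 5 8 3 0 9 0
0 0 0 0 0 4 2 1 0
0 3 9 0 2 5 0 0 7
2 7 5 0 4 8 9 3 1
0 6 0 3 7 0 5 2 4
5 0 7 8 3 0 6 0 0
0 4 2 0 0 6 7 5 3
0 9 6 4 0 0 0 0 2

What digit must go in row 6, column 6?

9

Row 6 already contains {2, 3, 4, 5, 6, 7}.
Column 6 already contains {1, 3, 4, 5, 6, 8}.
Its 3×3 block (box 5) already contains {2, 3, 4, 5, 7, 8}.
The only value from 1–9 not eliminated is 9, so row 6, column 6 = 9.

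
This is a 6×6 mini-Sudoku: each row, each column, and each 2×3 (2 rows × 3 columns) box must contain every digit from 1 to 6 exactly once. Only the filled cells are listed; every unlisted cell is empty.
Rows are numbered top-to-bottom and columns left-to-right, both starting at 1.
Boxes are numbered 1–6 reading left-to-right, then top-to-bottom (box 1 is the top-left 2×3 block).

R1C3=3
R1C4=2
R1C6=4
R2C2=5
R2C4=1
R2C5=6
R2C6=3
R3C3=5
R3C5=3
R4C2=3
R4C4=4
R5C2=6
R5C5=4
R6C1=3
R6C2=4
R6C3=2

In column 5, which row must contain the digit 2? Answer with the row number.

Consider where 2 can go in column 5.
R1C5 is out (row 1 already has a 2).
R6C5 is out (row 6 already has a 2).
So the only cell in column 5 that can hold 2 is R4C5.
That is row 4.

4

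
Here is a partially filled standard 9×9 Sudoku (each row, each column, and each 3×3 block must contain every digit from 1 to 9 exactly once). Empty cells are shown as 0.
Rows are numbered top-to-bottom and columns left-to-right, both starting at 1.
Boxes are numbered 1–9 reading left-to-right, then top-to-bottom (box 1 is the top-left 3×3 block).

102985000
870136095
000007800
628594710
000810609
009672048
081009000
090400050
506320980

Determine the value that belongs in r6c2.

Cell r6c2 itself could take any of {1, 3, 5} by direct elimination.
Consider where 1 can go in column 2.
r1c2 is out (row 1 already has a 1).
r3c2 is out (box 1 already has a 1).
r5c2 is out (row 5 already has a 1).
r9c2 is out (box 7 already has a 1).
So the only cell in column 2 that can hold 1 is r6c2.
Therefore r6c2 = 1.

1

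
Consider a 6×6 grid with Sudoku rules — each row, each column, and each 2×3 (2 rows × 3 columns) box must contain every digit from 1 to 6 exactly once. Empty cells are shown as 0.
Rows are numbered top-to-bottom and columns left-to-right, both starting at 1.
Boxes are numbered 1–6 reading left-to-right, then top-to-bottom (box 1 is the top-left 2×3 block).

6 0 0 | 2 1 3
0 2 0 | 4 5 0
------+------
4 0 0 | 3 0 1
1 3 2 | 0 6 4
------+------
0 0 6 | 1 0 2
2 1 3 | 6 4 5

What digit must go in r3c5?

2

Row 3 already contains {1, 3, 4}.
Column 5 already contains {1, 4, 5, 6}.
Its 2×3 block (box 4) already contains {1, 3, 4, 6}.
The only value from 1–6 not eliminated is 2, so r3c5 = 2.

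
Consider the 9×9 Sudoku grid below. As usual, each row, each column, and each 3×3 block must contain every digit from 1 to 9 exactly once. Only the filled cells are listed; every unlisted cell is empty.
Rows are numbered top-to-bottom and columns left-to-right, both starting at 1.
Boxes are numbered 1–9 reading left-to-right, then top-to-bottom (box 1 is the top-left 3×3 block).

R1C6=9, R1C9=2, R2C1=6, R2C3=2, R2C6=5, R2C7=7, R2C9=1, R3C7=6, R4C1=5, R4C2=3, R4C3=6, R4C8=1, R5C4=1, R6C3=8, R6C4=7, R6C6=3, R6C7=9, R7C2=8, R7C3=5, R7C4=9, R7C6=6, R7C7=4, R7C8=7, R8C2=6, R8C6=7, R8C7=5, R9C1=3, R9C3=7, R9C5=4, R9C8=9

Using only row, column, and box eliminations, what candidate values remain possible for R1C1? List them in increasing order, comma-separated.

1,4,7,8

Row 1 already contains {2, 9}.
Column 1 already contains {3, 5, 6}.
Its 3×3 block (box 1) already contains {2, 6}.
Removing those from 1–9 leaves {1, 4, 7, 8} as the candidates for R1C1.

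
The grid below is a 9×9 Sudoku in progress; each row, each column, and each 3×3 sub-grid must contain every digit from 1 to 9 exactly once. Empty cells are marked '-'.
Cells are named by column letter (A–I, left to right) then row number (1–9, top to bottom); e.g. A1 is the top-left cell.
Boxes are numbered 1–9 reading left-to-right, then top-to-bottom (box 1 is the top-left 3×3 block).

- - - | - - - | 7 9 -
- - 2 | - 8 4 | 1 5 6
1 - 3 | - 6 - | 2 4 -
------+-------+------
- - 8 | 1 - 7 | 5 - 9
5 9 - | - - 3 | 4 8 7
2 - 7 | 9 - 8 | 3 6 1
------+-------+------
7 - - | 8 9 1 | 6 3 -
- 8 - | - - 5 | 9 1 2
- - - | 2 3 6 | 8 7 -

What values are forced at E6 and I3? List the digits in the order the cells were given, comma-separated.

For E6:
  Consider where 5 can go in row 6.
  B6 is out (box 4 already has a 5).
  So the only cell in row 6 that can hold 5 is E6.
  So E6 = 5.
For I3:
  Row 3 already contains {1, 2, 3, 4, 6}.
  Column I already contains {1, 2, 6, 7, 9}.
  Its 3×3 block (box 3) already contains {1, 2, 4, 5, 6, 7, 9}.
  The only value from 1–9 not eliminated is 8, so I3 = 8.

5,8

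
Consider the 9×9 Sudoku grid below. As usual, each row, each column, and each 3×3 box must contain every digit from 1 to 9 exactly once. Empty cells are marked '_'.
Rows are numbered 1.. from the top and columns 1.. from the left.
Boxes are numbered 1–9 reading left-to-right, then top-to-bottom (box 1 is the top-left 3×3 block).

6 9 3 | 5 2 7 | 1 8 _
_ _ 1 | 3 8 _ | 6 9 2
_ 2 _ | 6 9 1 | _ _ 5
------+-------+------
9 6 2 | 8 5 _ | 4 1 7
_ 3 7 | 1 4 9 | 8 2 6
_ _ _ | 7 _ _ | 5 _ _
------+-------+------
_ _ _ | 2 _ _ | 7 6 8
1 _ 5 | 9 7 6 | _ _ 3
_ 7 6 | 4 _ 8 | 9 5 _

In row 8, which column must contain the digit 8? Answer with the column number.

Consider where 8 can go in row 8.
row 8, column 7 is out (column 7 already has a 8).
row 8, column 8 is out (column 8 already has a 8).
So the only cell in row 8 that can hold 8 is row 8, column 2.
That is column 2.

2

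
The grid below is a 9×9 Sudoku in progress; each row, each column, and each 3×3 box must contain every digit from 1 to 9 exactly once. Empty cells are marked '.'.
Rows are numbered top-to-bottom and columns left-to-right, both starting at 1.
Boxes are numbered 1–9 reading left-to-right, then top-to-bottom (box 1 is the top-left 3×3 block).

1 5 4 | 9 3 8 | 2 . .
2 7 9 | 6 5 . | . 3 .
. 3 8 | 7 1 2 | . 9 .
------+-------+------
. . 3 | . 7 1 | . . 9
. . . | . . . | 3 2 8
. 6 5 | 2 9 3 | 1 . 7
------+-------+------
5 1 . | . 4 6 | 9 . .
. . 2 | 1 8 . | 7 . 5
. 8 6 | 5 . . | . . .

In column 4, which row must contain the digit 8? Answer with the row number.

Consider where 8 can go in column 4.
R5C4 is out (row 5 already has a 8).
R7C4 is out (box 8 already has a 8).
So the only cell in column 4 that can hold 8 is R4C4.
That is row 4.

4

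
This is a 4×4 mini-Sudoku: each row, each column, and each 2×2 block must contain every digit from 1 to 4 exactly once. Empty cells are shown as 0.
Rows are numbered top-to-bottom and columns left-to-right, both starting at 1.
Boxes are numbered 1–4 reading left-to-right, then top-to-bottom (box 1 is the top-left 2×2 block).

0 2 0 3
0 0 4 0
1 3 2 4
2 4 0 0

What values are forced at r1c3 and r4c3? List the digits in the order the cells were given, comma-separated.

For r1c3:
  Row 1 already contains {2, 3}.
  Column 3 already contains {2, 4}.
  Its 2×2 block (box 2) already contains {3, 4}.
  The only value from 1–4 not eliminated is 1, so r1c3 = 1.
For r4c3:
  Consider where 3 can go in box 4.
  r4c4 is out (column 4 already has a 3).
  So the only cell in box 4 that can hold 3 is r4c3.
  So r4c3 = 3.

1,3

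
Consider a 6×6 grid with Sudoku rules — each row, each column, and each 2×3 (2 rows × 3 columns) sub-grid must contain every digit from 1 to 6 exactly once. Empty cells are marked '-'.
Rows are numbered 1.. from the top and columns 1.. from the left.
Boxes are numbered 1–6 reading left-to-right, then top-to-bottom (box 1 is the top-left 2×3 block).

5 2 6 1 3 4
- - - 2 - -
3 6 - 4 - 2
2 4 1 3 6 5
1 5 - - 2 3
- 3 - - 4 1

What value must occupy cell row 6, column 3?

2

Row 6 already contains {1, 3, 4}.
Column 3 already contains {1, 6}.
Its 2×3 block (box 5) already contains {1, 3, 5}.
The only value from 1–6 not eliminated is 2, so row 6, column 3 = 2.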